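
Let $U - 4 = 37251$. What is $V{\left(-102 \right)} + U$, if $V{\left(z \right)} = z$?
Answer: $37153$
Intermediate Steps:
$U = 37255$ ($U = 4 + 37251 = 37255$)
$V{\left(-102 \right)} + U = -102 + 37255 = 37153$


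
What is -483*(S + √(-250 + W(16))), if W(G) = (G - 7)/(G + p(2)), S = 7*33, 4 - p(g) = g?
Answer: -111573 - 483*I*√998/2 ≈ -1.1157e+5 - 7629.3*I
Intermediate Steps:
p(g) = 4 - g
S = 231
W(G) = (-7 + G)/(2 + G) (W(G) = (G - 7)/(G + (4 - 1*2)) = (-7 + G)/(G + (4 - 2)) = (-7 + G)/(G + 2) = (-7 + G)/(2 + G))
-483*(S + √(-250 + W(16))) = -483*(231 + √(-250 + (-7 + 16)/(2 + 16))) = -483*(231 + √(-250 + 9/18)) = -483*(231 + √(-250 + (1/18)*9)) = -483*(231 + √(-250 + ½)) = -483*(231 + √(-499/2)) = -483*(231 + I*√998/2) = -111573 - 483*I*√998/2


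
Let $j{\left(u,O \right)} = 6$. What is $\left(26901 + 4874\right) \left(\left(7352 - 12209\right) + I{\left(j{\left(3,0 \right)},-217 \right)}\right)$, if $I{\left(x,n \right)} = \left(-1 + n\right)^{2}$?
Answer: $1355743925$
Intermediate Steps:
$\left(26901 + 4874\right) \left(\left(7352 - 12209\right) + I{\left(j{\left(3,0 \right)},-217 \right)}\right) = \left(26901 + 4874\right) \left(\left(7352 - 12209\right) + \left(-1 - 217\right)^{2}\right) = 31775 \left(\left(7352 - 12209\right) + \left(-218\right)^{2}\right) = 31775 \left(-4857 + 47524\right) = 31775 \cdot 42667 = 1355743925$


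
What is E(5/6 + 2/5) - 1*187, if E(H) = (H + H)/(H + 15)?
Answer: -90995/487 ≈ -186.85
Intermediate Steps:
E(H) = 2*H/(15 + H) (E(H) = (2*H)/(15 + H) = 2*H/(15 + H))
E(5/6 + 2/5) - 1*187 = 2*(5/6 + 2/5)/(15 + (5/6 + 2/5)) - 1*187 = 2*(5*(⅙) + 2*(⅕))/(15 + (5*(⅙) + 2*(⅕))) - 187 = 2*(⅚ + ⅖)/(15 + (⅚ + ⅖)) - 187 = 2*(37/30)/(15 + 37/30) - 187 = 2*(37/30)/(487/30) - 187 = 2*(37/30)*(30/487) - 187 = 74/487 - 187 = -90995/487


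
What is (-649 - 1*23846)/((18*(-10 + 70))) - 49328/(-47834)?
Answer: -37280653/1722024 ≈ -21.649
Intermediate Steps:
(-649 - 1*23846)/((18*(-10 + 70))) - 49328/(-47834) = (-649 - 23846)/((18*60)) - 49328*(-1/47834) = -24495/1080 + 24664/23917 = -24495*1/1080 + 24664/23917 = -1633/72 + 24664/23917 = -37280653/1722024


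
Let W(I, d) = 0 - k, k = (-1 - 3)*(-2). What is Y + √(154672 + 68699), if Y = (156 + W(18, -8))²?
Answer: 21904 + 3*√24819 ≈ 22377.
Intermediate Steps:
k = 8 (k = -4*(-2) = 8)
W(I, d) = -8 (W(I, d) = 0 - 1*8 = 0 - 8 = -8)
Y = 21904 (Y = (156 - 8)² = 148² = 21904)
Y + √(154672 + 68699) = 21904 + √(154672 + 68699) = 21904 + √223371 = 21904 + 3*√24819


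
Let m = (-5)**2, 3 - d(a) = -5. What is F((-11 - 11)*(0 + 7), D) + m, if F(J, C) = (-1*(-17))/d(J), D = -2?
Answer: 217/8 ≈ 27.125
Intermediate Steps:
d(a) = 8 (d(a) = 3 - 1*(-5) = 3 + 5 = 8)
F(J, C) = 17/8 (F(J, C) = -1*(-17)/8 = 17*(1/8) = 17/8)
m = 25
F((-11 - 11)*(0 + 7), D) + m = 17/8 + 25 = 217/8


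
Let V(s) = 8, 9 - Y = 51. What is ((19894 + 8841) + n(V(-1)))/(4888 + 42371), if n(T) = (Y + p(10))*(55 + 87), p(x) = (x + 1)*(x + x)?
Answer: 54011/47259 ≈ 1.1429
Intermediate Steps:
Y = -42 (Y = 9 - 1*51 = 9 - 51 = -42)
p(x) = 2*x*(1 + x) (p(x) = (1 + x)*(2*x) = 2*x*(1 + x))
n(T) = 25276 (n(T) = (-42 + 2*10*(1 + 10))*(55 + 87) = (-42 + 2*10*11)*142 = (-42 + 220)*142 = 178*142 = 25276)
((19894 + 8841) + n(V(-1)))/(4888 + 42371) = ((19894 + 8841) + 25276)/(4888 + 42371) = (28735 + 25276)/47259 = 54011*(1/47259) = 54011/47259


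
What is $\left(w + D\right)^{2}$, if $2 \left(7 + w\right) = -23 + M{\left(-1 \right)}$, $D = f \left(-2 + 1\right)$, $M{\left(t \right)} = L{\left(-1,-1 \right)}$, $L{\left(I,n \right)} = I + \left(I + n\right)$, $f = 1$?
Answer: $441$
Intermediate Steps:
$L{\left(I,n \right)} = n + 2 I$
$M{\left(t \right)} = -3$ ($M{\left(t \right)} = -1 + 2 \left(-1\right) = -1 - 2 = -3$)
$D = -1$ ($D = 1 \left(-2 + 1\right) = 1 \left(-1\right) = -1$)
$w = -20$ ($w = -7 + \frac{-23 - 3}{2} = -7 + \frac{1}{2} \left(-26\right) = -7 - 13 = -20$)
$\left(w + D\right)^{2} = \left(-20 - 1\right)^{2} = \left(-21\right)^{2} = 441$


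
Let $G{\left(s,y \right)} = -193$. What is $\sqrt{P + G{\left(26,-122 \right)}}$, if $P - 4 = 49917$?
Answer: $8 \sqrt{777} \approx 223.0$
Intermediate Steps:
$P = 49921$ ($P = 4 + 49917 = 49921$)
$\sqrt{P + G{\left(26,-122 \right)}} = \sqrt{49921 - 193} = \sqrt{49728} = 8 \sqrt{777}$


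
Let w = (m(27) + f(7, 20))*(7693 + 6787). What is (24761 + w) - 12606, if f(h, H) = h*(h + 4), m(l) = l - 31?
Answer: 1069195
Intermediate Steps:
m(l) = -31 + l
f(h, H) = h*(4 + h)
w = 1057040 (w = ((-31 + 27) + 7*(4 + 7))*(7693 + 6787) = (-4 + 7*11)*14480 = (-4 + 77)*14480 = 73*14480 = 1057040)
(24761 + w) - 12606 = (24761 + 1057040) - 12606 = 1081801 - 12606 = 1069195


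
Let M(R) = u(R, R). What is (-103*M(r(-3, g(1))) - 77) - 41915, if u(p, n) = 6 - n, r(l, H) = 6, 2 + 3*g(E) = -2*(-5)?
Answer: -41992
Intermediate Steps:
g(E) = 8/3 (g(E) = -2/3 + (-2*(-5))/3 = -2/3 + (1/3)*10 = -2/3 + 10/3 = 8/3)
M(R) = 6 - R
(-103*M(r(-3, g(1))) - 77) - 41915 = (-103*(6 - 1*6) - 77) - 41915 = (-103*(6 - 6) - 77) - 41915 = (-103*0 - 77) - 41915 = (0 - 77) - 41915 = -77 - 41915 = -41992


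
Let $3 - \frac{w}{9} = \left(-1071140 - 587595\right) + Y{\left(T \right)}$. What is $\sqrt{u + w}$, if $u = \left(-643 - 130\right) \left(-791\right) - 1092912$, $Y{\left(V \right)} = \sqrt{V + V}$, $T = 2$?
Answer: $\sqrt{14447155} \approx 3800.9$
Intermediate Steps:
$Y{\left(V \right)} = \sqrt{2} \sqrt{V}$ ($Y{\left(V \right)} = \sqrt{2 V} = \sqrt{2} \sqrt{V}$)
$w = 14928624$ ($w = 27 - 9 \left(\left(-1071140 - 587595\right) + \sqrt{2} \sqrt{2}\right) = 27 - 9 \left(-1658735 + 2\right) = 27 - -14928597 = 27 + 14928597 = 14928624$)
$u = -481469$ ($u = \left(-773\right) \left(-791\right) - 1092912 = 611443 - 1092912 = -481469$)
$\sqrt{u + w} = \sqrt{-481469 + 14928624} = \sqrt{14447155}$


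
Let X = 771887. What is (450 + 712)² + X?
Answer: 2122131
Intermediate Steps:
(450 + 712)² + X = (450 + 712)² + 771887 = 1162² + 771887 = 1350244 + 771887 = 2122131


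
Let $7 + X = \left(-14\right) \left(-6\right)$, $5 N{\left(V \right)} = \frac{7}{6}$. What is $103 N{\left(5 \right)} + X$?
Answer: $\frac{3031}{30} \approx 101.03$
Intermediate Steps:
$N{\left(V \right)} = \frac{7}{30}$ ($N{\left(V \right)} = \frac{7 \cdot \frac{1}{6}}{5} = \frac{1}{5} \cdot \frac{7}{6} = \frac{7}{30}$)
$X = 77$ ($X = -7 - -84 = -7 + 84 = 77$)
$103 N{\left(5 \right)} + X = 103 \cdot \frac{7}{30} + 77 = \frac{721}{30} + 77 = \frac{3031}{30}$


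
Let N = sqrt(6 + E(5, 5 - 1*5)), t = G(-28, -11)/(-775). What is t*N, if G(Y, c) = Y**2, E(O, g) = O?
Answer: -784*sqrt(11)/775 ≈ -3.3551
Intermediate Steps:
t = -784/775 (t = (-28)**2/(-775) = 784*(-1/775) = -784/775 ≈ -1.0116)
N = sqrt(11) (N = sqrt(6 + 5) = sqrt(11) ≈ 3.3166)
t*N = -784*sqrt(11)/775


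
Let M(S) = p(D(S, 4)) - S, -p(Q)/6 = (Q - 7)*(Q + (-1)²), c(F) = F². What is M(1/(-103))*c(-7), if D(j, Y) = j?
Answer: 21656383/10609 ≈ 2041.3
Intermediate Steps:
p(Q) = -6*(1 + Q)*(-7 + Q) (p(Q) = -6*(Q - 7)*(Q + (-1)²) = -6*(-7 + Q)*(Q + 1) = -6*(-7 + Q)*(1 + Q) = -6*(1 + Q)*(-7 + Q))
M(S) = 42 - 6*S² + 35*S (M(S) = (42 - 6*S² + 36*S) - S = 42 - 6*S² + 35*S)
M(1/(-103))*c(-7) = (42 - 6*(1/(-103))² + 35/(-103))*(-7)² = (42 - 6*(-1/103)² + 35*(-1/103))*49 = (42 - 6*1/10609 - 35/103)*49 = (42 - 6/10609 - 35/103)*49 = (441967/10609)*49 = 21656383/10609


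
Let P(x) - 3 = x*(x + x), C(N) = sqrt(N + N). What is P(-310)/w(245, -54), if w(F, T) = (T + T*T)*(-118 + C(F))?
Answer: -11339977/19224054 - 1345421*sqrt(10)/38448108 ≈ -0.70054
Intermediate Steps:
C(N) = sqrt(2)*sqrt(N) (C(N) = sqrt(2*N) = sqrt(2)*sqrt(N))
w(F, T) = (-118 + sqrt(2)*sqrt(F))*(T + T**2) (w(F, T) = (T + T*T)*(-118 + sqrt(2)*sqrt(F)) = (T + T**2)*(-118 + sqrt(2)*sqrt(F)) = (-118 + sqrt(2)*sqrt(F))*(T + T**2))
P(x) = 3 + 2*x**2 (P(x) = 3 + x*(x + x) = 3 + x*(2*x) = 3 + 2*x**2)
P(-310)/w(245, -54) = (3 + 2*(-310)**2)/((-54*(-118 - 118*(-54) + sqrt(2)*sqrt(245) - 54*sqrt(2)*sqrt(245)))) = (3 + 2*96100)/((-54*(-118 + 6372 + sqrt(2)*(7*sqrt(5)) - 54*sqrt(2)*7*sqrt(5)))) = (3 + 192200)/((-54*(-118 + 6372 + 7*sqrt(10) - 378*sqrt(10)))) = 192203/((-54*(6254 - 371*sqrt(10)))) = 192203/(-337716 + 20034*sqrt(10))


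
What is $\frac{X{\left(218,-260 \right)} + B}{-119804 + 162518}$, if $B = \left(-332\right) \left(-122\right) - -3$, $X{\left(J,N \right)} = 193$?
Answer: $\frac{20350}{21357} \approx 0.95285$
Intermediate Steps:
$B = 40507$ ($B = 40504 + 3 = 40507$)
$\frac{X{\left(218,-260 \right)} + B}{-119804 + 162518} = \frac{193 + 40507}{-119804 + 162518} = \frac{40700}{42714} = 40700 \cdot \frac{1}{42714} = \frac{20350}{21357}$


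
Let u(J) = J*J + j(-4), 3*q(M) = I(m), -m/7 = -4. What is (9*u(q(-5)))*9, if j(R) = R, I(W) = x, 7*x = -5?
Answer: -15651/49 ≈ -319.41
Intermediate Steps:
x = -5/7 (x = (1/7)*(-5) = -5/7 ≈ -0.71429)
m = 28 (m = -7*(-4) = 28)
I(W) = -5/7
q(M) = -5/21 (q(M) = (1/3)*(-5/7) = -5/21)
u(J) = -4 + J**2 (u(J) = J*J - 4 = J**2 - 4 = -4 + J**2)
(9*u(q(-5)))*9 = (9*(-4 + (-5/21)**2))*9 = (9*(-4 + 25/441))*9 = (9*(-1739/441))*9 = -1739/49*9 = -15651/49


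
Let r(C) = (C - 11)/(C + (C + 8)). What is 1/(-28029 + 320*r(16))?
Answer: -1/27989 ≈ -3.5728e-5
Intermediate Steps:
r(C) = (-11 + C)/(8 + 2*C) (r(C) = (-11 + C)/(C + (8 + C)) = (-11 + C)/(8 + 2*C))
1/(-28029 + 320*r(16)) = 1/(-28029 + 320*((-11 + 16)/(2*(4 + 16)))) = 1/(-28029 + 320*((½)*5/20)) = 1/(-28029 + 320*((½)*(1/20)*5)) = 1/(-28029 + 320*(⅛)) = 1/(-28029 + 40) = 1/(-27989) = -1/27989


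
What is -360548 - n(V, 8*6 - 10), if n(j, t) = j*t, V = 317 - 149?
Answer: -366932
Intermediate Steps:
V = 168
-360548 - n(V, 8*6 - 10) = -360548 - 168*(8*6 - 10) = -360548 - 168*(48 - 10) = -360548 - 168*38 = -360548 - 1*6384 = -360548 - 6384 = -366932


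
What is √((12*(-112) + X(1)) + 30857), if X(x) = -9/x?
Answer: 8*√461 ≈ 171.77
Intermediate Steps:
√((12*(-112) + X(1)) + 30857) = √((12*(-112) - 9/1) + 30857) = √((-1344 - 9*1) + 30857) = √((-1344 - 9) + 30857) = √(-1353 + 30857) = √29504 = 8*√461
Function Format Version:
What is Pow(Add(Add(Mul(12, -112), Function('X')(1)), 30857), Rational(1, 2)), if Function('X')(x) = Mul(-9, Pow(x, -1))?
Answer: Mul(8, Pow(461, Rational(1, 2))) ≈ 171.77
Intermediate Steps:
Pow(Add(Add(Mul(12, -112), Function('X')(1)), 30857), Rational(1, 2)) = Pow(Add(Add(Mul(12, -112), Mul(-9, Pow(1, -1))), 30857), Rational(1, 2)) = Pow(Add(Add(-1344, Mul(-9, 1)), 30857), Rational(1, 2)) = Pow(Add(Add(-1344, -9), 30857), Rational(1, 2)) = Pow(Add(-1353, 30857), Rational(1, 2)) = Pow(29504, Rational(1, 2)) = Mul(8, Pow(461, Rational(1, 2)))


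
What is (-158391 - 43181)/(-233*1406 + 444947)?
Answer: -201572/117349 ≈ -1.7177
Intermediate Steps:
(-158391 - 43181)/(-233*1406 + 444947) = -201572/(-327598 + 444947) = -201572/117349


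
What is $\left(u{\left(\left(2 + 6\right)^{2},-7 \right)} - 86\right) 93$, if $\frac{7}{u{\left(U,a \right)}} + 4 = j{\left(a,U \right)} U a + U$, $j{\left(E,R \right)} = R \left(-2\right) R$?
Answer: $- \frac{29353267197}{3670076} \approx -7998.0$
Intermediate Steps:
$j{\left(E,R \right)} = - 2 R^{2}$ ($j{\left(E,R \right)} = - 2 R R = - 2 R^{2}$)
$u{\left(U,a \right)} = \frac{7}{-4 + U - 2 a U^{3}}$ ($u{\left(U,a \right)} = \frac{7}{-4 + \left(- 2 U^{2} U a + U\right)} = \frac{7}{-4 + \left(- 2 U^{3} a + U\right)} = \frac{7}{-4 - \left(- U + 2 a U^{3}\right)} = \frac{7}{-4 + U - 2 a U^{3}}$)
$\left(u{\left(\left(2 + 6\right)^{2},-7 \right)} - 86\right) 93 = \left(\frac{7}{-4 + \left(2 + 6\right)^{2} - - 14 \left(\left(2 + 6\right)^{2}\right)^{3}} - 86\right) 93 = \left(\frac{7}{-4 + 8^{2} - - 14 \left(8^{2}\right)^{3}} - 86\right) 93 = \left(\frac{7}{-4 + 64 - - 14 \cdot 64^{3}} - 86\right) 93 = \left(\frac{7}{-4 + 64 - \left(-14\right) 262144} - 86\right) 93 = \left(\frac{7}{-4 + 64 + 3670016} - 86\right) 93 = \left(\frac{7}{3670076} - 86\right) 93 = \left(- \frac{315626529}{3670076}\right) 93 = - \frac{29353267197}{3670076}$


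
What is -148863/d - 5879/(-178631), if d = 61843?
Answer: -26227971556/11047076933 ≈ -2.3742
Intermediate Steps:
-148863/d - 5879/(-178631) = -148863/61843 - 5879/(-178631) = -148863*1/61843 - 5879*(-1/178631) = -148863/61843 + 5879/178631 = -26227971556/11047076933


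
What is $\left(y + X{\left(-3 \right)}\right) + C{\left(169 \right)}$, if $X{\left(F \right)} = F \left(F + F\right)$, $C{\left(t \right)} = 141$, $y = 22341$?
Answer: $22500$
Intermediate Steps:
$X{\left(F \right)} = 2 F^{2}$ ($X{\left(F \right)} = F 2 F = 2 F^{2}$)
$\left(y + X{\left(-3 \right)}\right) + C{\left(169 \right)} = \left(22341 + 2 \left(-3\right)^{2}\right) + 141 = \left(22341 + 2 \cdot 9\right) + 141 = \left(22341 + 18\right) + 141 = 22359 + 141 = 22500$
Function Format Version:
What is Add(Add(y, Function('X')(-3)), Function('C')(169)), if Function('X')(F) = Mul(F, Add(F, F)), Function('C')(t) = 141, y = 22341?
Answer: 22500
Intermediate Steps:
Function('X')(F) = Mul(2, Pow(F, 2)) (Function('X')(F) = Mul(F, Mul(2, F)) = Mul(2, Pow(F, 2)))
Add(Add(y, Function('X')(-3)), Function('C')(169)) = Add(Add(22341, Mul(2, Pow(-3, 2))), 141) = Add(Add(22341, Mul(2, 9)), 141) = Add(Add(22341, 18), 141) = Add(22359, 141) = 22500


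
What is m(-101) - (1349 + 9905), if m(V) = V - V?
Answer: -11254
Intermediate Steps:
m(V) = 0
m(-101) - (1349 + 9905) = 0 - (1349 + 9905) = 0 - 1*11254 = 0 - 11254 = -11254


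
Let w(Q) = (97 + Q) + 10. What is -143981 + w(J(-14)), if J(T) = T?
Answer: -143888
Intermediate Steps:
w(Q) = 107 + Q
-143981 + w(J(-14)) = -143981 + (107 - 14) = -143981 + 93 = -143888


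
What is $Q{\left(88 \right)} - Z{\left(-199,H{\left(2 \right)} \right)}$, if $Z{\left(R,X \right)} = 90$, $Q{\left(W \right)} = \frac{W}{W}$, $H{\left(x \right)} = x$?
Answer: $-89$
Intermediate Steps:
$Q{\left(W \right)} = 1$
$Q{\left(88 \right)} - Z{\left(-199,H{\left(2 \right)} \right)} = 1 - 90 = -89$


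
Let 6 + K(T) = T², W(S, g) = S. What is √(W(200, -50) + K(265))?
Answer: √70419 ≈ 265.37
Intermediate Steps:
K(T) = -6 + T²
√(W(200, -50) + K(265)) = √(200 + (-6 + 265²)) = √(200 + (-6 + 70225)) = √(200 + 70219) = √70419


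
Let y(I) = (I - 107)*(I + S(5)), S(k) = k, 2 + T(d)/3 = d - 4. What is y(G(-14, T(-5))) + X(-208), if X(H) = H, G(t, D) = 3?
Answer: -1040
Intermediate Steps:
T(d) = -18 + 3*d (T(d) = -6 + 3*(d - 4) = -6 + 3*(-4 + d) = -6 + (-12 + 3*d) = -18 + 3*d)
y(I) = (-107 + I)*(5 + I) (y(I) = (I - 107)*(I + 5) = (-107 + I)*(5 + I))
y(G(-14, T(-5))) + X(-208) = (-535 + 3² - 102*3) - 208 = (-535 + 9 - 306) - 208 = -832 - 208 = -1040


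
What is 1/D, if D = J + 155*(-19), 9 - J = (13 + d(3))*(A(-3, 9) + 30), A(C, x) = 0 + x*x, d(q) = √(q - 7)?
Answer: -4379/19224925 + 222*I/19224925 ≈ -0.00022778 + 1.1548e-5*I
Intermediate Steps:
d(q) = √(-7 + q)
A(C, x) = x² (A(C, x) = 0 + x² = x²)
J = -1434 - 222*I (J = 9 - (13 + √(-7 + 3))*(9² + 30) = 9 - (13 + √(-4))*(81 + 30) = 9 - (13 + 2*I)*111 = 9 - (1443 + 222*I) = 9 + (-1443 - 222*I) = -1434 - 222*I ≈ -1434.0 - 222.0*I)
D = -4379 - 222*I (D = (-1434 - 222*I) + 155*(-19) = (-1434 - 222*I) - 2945 = -4379 - 222*I ≈ -4379.0 - 222.0*I)
1/D = 1/(-4379 - 222*I) = (-4379 + 222*I)/19224925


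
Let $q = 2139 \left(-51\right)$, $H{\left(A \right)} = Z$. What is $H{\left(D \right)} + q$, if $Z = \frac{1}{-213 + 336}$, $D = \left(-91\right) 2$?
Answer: $- \frac{13417946}{123} \approx -1.0909 \cdot 10^{5}$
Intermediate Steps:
$D = -182$
$Z = \frac{1}{123} \approx 0.0081301$
$H{\left(A \right)} = \frac{1}{123}$
$q = -109089$
$H{\left(D \right)} + q = \frac{1}{123} - 109089 = - \frac{13417946}{123}$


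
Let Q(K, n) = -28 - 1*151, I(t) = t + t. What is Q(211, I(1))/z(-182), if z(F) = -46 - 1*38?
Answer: 179/84 ≈ 2.1310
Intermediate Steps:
I(t) = 2*t
Q(K, n) = -179 (Q(K, n) = -28 - 151 = -179)
z(F) = -84 (z(F) = -46 - 38 = -84)
Q(211, I(1))/z(-182) = -179/(-84) = -179*(-1/84) = 179/84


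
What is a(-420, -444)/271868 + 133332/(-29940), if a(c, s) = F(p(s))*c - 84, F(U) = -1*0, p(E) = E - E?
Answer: -755233732/169577665 ≈ -4.4536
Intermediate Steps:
p(E) = 0
F(U) = 0
a(c, s) = -84 (a(c, s) = 0*c - 84 = 0 - 84 = -84)
a(-420, -444)/271868 + 133332/(-29940) = -84/271868 + 133332/(-29940) = -84*1/271868 + 133332*(-1/29940) = -21/67967 - 11111/2495 = -755233732/169577665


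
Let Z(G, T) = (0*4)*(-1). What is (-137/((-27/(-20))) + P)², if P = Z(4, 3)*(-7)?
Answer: 7507600/729 ≈ 10298.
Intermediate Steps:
Z(G, T) = 0 (Z(G, T) = 0*(-1) = 0)
P = 0 (P = 0*(-7) = 0)
(-137/((-27/(-20))) + P)² = (-137/((-27/(-20))) + 0)² = (-137/((-27*(-1/20))) + 0)² = (-137/27/20 + 0)² = (-137*20/27 + 0)² = (-2740/27 + 0)² = (-2740/27)² = 7507600/729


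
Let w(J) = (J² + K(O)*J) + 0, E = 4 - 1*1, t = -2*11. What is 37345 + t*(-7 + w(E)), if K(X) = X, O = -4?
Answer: 37565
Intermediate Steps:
t = -22
E = 3 (E = 4 - 1 = 3)
w(J) = J² - 4*J (w(J) = (J² - 4*J) + 0 = J² - 4*J)
37345 + t*(-7 + w(E)) = 37345 - 22*(-7 + 3*(-4 + 3)) = 37345 - 22*(-7 + 3*(-1)) = 37345 - 22*(-7 - 3) = 37345 - 22*(-10) = 37345 + 220 = 37565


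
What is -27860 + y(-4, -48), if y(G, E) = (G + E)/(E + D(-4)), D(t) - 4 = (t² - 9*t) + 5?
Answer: -27864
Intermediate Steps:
D(t) = 9 + t² - 9*t (D(t) = 4 + ((t² - 9*t) + 5) = 4 + (5 + t² - 9*t) = 9 + t² - 9*t)
y(G, E) = (E + G)/(61 + E) (y(G, E) = (G + E)/(E + (9 + (-4)² - 9*(-4))) = (E + G)/(E + (9 + 16 + 36)) = (E + G)/(E + 61) = (E + G)/(61 + E))
-27860 + y(-4, -48) = -27860 + (-48 - 4)/(61 - 48) = -27860 - 52/13 = -27860 + (1/13)*(-52) = -27860 - 4 = -27864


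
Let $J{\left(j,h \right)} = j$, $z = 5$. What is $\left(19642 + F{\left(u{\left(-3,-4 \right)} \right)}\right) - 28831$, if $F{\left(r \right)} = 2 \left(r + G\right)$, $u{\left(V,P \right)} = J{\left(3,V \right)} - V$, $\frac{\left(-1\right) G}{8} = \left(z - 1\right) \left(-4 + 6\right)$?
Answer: $-9305$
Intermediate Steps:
$G = -64$ ($G = - 8 \left(5 - 1\right) \left(-4 + 6\right) = - 8 \cdot 4 \cdot 2 = \left(-8\right) 8 = -64$)
$u{\left(V,P \right)} = 3 - V$
$F{\left(r \right)} = -128 + 2 r$ ($F{\left(r \right)} = 2 \left(r - 64\right) = 2 \left(-64 + r\right) = -128 + 2 r$)
$\left(19642 + F{\left(u{\left(-3,-4 \right)} \right)}\right) - 28831 = \left(19642 - \left(128 - 2 \left(3 - -3\right)\right)\right) - 28831 = \left(19642 - \left(128 - 2 \left(3 + 3\right)\right)\right) - 28831 = \left(19642 + \left(-128 + 2 \cdot 6\right)\right) - 28831 = \left(19642 + \left(-128 + 12\right)\right) - 28831 = \left(19642 - 116\right) - 28831 = 19526 - 28831 = -9305$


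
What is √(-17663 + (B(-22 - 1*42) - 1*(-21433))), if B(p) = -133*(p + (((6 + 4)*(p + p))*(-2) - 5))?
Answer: I*√327533 ≈ 572.3*I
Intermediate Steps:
B(p) = 665 + 5187*p (B(p) = -133*(p + ((10*(2*p))*(-2) - 5)) = -133*(p + ((20*p)*(-2) - 5)) = -133*(p + (-40*p - 5)) = -133*(p + (-5 - 40*p)) = -133*(-5 - 39*p) = 665 + 5187*p)
√(-17663 + (B(-22 - 1*42) - 1*(-21433))) = √(-17663 + ((665 + 5187*(-22 - 1*42)) - 1*(-21433))) = √(-17663 + ((665 + 5187*(-22 - 42)) + 21433)) = √(-17663 + ((665 + 5187*(-64)) + 21433)) = √(-17663 + ((665 - 331968) + 21433)) = √(-17663 + (-331303 + 21433)) = √(-17663 - 309870) = √(-327533) = I*√327533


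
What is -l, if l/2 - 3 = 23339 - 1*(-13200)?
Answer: -73084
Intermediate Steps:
l = 73084 (l = 6 + 2*(23339 - 1*(-13200)) = 6 + 2*(23339 + 13200) = 6 + 2*36539 = 6 + 73078 = 73084)
-l = -1*73084 = -73084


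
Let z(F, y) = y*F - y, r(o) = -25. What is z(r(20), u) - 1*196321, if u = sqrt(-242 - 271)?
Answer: -196321 - 78*I*sqrt(57) ≈ -1.9632e+5 - 588.89*I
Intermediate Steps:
u = 3*I*sqrt(57) (u = sqrt(-513) = 3*I*sqrt(57) ≈ 22.65*I)
z(F, y) = -y + F*y (z(F, y) = F*y - y = -y + F*y)
z(r(20), u) - 1*196321 = (3*I*sqrt(57))*(-1 - 25) - 1*196321 = (3*I*sqrt(57))*(-26) - 196321 = -78*I*sqrt(57) - 196321 = -196321 - 78*I*sqrt(57)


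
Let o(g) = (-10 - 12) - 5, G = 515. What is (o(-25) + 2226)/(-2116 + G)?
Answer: -2199/1601 ≈ -1.3735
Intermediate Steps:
o(g) = -27 (o(g) = -22 - 5 = -27)
(o(-25) + 2226)/(-2116 + G) = (-27 + 2226)/(-2116 + 515) = 2199/(-1601) = 2199*(-1/1601) = -2199/1601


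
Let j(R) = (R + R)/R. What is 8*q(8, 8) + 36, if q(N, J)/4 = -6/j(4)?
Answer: -60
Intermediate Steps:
j(R) = 2 (j(R) = (2*R)/R = 2)
q(N, J) = -12 (q(N, J) = 4*(-6/2) = 4*(-6*½) = 4*(-3) = -12)
8*q(8, 8) + 36 = 8*(-12) + 36 = -96 + 36 = -60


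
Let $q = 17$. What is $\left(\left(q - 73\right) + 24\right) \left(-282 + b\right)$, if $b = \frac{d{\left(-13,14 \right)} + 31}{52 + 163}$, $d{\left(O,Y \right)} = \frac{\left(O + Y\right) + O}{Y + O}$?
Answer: $\frac{1939552}{215} \approx 9021.2$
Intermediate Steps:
$d{\left(O,Y \right)} = \frac{Y + 2 O}{O + Y}$
$b = \frac{19}{215}$ ($b = \frac{\frac{14 + 2 \left(-13\right)}{-13 + 14} + 31}{52 + 163} = \frac{\frac{14 - 26}{1} + 31}{215} = \left(1 \left(-12\right) + 31\right) \frac{1}{215} = \left(-12 + 31\right) \frac{1}{215} = 19 \cdot \frac{1}{215} = \frac{19}{215} \approx 0.088372$)
$\left(\left(q - 73\right) + 24\right) \left(-282 + b\right) = \left(\left(17 - 73\right) + 24\right) \left(-282 + \frac{19}{215}\right) = \left(-56 + 24\right) \left(- \frac{60611}{215}\right) = \left(-32\right) \left(- \frac{60611}{215}\right) = \frac{1939552}{215}$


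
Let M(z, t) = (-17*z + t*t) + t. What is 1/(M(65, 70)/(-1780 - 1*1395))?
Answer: -635/773 ≈ -0.82148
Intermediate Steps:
M(z, t) = t + t**2 - 17*z (M(z, t) = (-17*z + t**2) + t = (t**2 - 17*z) + t = t + t**2 - 17*z)
1/(M(65, 70)/(-1780 - 1*1395)) = 1/((70 + 70**2 - 17*65)/(-1780 - 1*1395)) = 1/((70 + 4900 - 1105)/(-1780 - 1395)) = 1/(3865/(-3175)) = 1/(3865*(-1/3175)) = 1/(-773/635) = -635/773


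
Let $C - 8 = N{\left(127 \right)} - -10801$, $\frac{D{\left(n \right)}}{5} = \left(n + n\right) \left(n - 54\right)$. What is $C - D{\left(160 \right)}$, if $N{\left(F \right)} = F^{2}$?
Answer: $-142662$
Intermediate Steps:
$D{\left(n \right)} = 10 n \left(-54 + n\right)$ ($D{\left(n \right)} = 5 \left(n + n\right) \left(n - 54\right) = 5 \cdot 2 n \left(-54 + n\right) = 10 n \left(-54 + n\right)$)
$C = 26938$ ($C = 8 - \left(-10801 - 127^{2}\right) = 8 + \left(16129 + 10801\right) = 8 + 26930 = 26938$)
$C - D{\left(160 \right)} = 26938 - 10 \cdot 160 \left(-54 + 160\right) = 26938 - 10 \cdot 160 \cdot 106 = 26938 - 169600 = -142662$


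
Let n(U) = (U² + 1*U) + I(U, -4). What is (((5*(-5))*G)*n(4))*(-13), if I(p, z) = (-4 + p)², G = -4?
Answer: -26000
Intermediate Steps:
n(U) = U + U² + (-4 + U)² (n(U) = (U² + 1*U) + (-4 + U)² = (U² + U) + (-4 + U)² = (U + U²) + (-4 + U)² = U + U² + (-4 + U)²)
(((5*(-5))*G)*n(4))*(-13) = (((5*(-5))*(-4))*(4 + 4² + (-4 + 4)²))*(-13) = ((-25*(-4))*(4 + 16 + 0²))*(-13) = (100*(4 + 16 + 0))*(-13) = (100*20)*(-13) = 2000*(-13) = -26000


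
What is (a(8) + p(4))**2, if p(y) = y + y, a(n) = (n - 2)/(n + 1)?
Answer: 676/9 ≈ 75.111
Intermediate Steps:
a(n) = (-2 + n)/(1 + n)
p(y) = 2*y
(a(8) + p(4))**2 = ((-2 + 8)/(1 + 8) + 2*4)**2 = (6/9 + 8)**2 = ((1/9)*6 + 8)**2 = (2/3 + 8)**2 = (26/3)**2 = 676/9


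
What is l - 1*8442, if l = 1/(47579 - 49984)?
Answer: -20303011/2405 ≈ -8442.0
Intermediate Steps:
l = -1/2405 (l = 1/(-2405) = -1/2405 ≈ -0.00041580)
l - 1*8442 = -1/2405 - 1*8442 = -1/2405 - 8442 = -20303011/2405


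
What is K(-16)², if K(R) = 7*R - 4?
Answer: 13456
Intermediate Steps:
K(R) = -4 + 7*R
K(-16)² = (-4 + 7*(-16))² = (-4 - 112)² = (-116)² = 13456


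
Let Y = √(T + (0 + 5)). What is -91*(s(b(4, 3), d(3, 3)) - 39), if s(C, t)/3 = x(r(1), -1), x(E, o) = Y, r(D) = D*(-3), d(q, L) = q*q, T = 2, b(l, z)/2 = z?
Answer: 3549 - 273*√7 ≈ 2826.7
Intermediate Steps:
b(l, z) = 2*z
d(q, L) = q²
Y = √7 (Y = √(2 + (0 + 5)) = √(2 + 5) = √7 ≈ 2.6458)
r(D) = -3*D
x(E, o) = √7
s(C, t) = 3*√7
-91*(s(b(4, 3), d(3, 3)) - 39) = -91*(3*√7 - 39) = -91*(-39 + 3*√7) = 3549 - 273*√7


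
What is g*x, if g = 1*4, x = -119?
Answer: -476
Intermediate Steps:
g = 4
g*x = 4*(-119) = -476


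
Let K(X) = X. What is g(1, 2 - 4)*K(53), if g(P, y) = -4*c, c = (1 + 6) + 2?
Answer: -1908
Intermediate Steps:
c = 9 (c = 7 + 2 = 9)
g(P, y) = -36 (g(P, y) = -4*9 = -36)
g(1, 2 - 4)*K(53) = -36*53 = -1908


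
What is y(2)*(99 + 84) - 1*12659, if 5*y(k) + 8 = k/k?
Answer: -64576/5 ≈ -12915.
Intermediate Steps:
y(k) = -7/5 (y(k) = -8/5 + (k/k)/5 = -8/5 + (⅕)*1 = -8/5 + ⅕ = -7/5)
y(2)*(99 + 84) - 1*12659 = -7*(99 + 84)/5 - 1*12659 = -7/5*183 - 12659 = -1281/5 - 12659 = -64576/5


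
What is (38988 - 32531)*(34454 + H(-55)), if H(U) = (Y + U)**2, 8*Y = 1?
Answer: 15482446089/64 ≈ 2.4191e+8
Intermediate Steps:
Y = 1/8 (Y = (1/8)*1 = 1/8 ≈ 0.12500)
H(U) = (1/8 + U)**2
(38988 - 32531)*(34454 + H(-55)) = (38988 - 32531)*(34454 + (1 + 8*(-55))**2/64) = 6457*(34454 + (1 - 440)**2/64) = 6457*(34454 + (1/64)*(-439)**2) = 6457*(34454 + (1/64)*192721) = 6457*(34454 + 192721/64) = 6457*(2397777/64) = 15482446089/64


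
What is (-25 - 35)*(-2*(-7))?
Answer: -840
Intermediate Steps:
(-25 - 35)*(-2*(-7)) = -60*14 = -840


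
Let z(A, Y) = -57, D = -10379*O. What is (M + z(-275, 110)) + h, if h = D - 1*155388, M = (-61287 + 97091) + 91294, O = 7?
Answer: -101000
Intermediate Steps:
D = -72653 (D = -10379*7 = -72653)
M = 127098 (M = 35804 + 91294 = 127098)
h = -228041 (h = -72653 - 1*155388 = -72653 - 155388 = -228041)
(M + z(-275, 110)) + h = (127098 - 57) - 228041 = 127041 - 228041 = -101000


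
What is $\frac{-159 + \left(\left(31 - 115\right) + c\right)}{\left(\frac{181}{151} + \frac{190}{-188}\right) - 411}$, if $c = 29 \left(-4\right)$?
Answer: $\frac{5095646}{5831065} \approx 0.87388$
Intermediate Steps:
$c = -116$
$\frac{-159 + \left(\left(31 - 115\right) + c\right)}{\left(\frac{181}{151} + \frac{190}{-188}\right) - 411} = \frac{-159 + \left(\left(31 - 115\right) - 116\right)}{\left(\frac{181}{151} + \frac{190}{-188}\right) - 411} = \frac{-159 - 200}{\left(181 \cdot \frac{1}{151} + 190 \left(- \frac{1}{188}\right)\right) - 411} = \frac{-159 - 200}{\left(\frac{181}{151} - \frac{95}{94}\right) - 411} = - \frac{359}{\frac{2669}{14194} - 411} = - \frac{359}{- \frac{5831065}{14194}} = \left(-359\right) \left(- \frac{14194}{5831065}\right) = \frac{5095646}{5831065}$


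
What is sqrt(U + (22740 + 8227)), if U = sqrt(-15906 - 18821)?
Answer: sqrt(30967 + 11*I*sqrt(287)) ≈ 175.98 + 0.5295*I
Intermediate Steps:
U = 11*I*sqrt(287) (U = sqrt(-34727) = 11*I*sqrt(287) ≈ 186.35*I)
sqrt(U + (22740 + 8227)) = sqrt(11*I*sqrt(287) + (22740 + 8227)) = sqrt(11*I*sqrt(287) + 30967) = sqrt(30967 + 11*I*sqrt(287))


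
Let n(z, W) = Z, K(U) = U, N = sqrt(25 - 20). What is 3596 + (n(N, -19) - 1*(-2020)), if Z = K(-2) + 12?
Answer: 5626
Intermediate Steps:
N = sqrt(5) ≈ 2.2361
Z = 10 (Z = -2 + 12 = 10)
n(z, W) = 10
3596 + (n(N, -19) - 1*(-2020)) = 3596 + (10 - 1*(-2020)) = 3596 + (10 + 2020) = 3596 + 2030 = 5626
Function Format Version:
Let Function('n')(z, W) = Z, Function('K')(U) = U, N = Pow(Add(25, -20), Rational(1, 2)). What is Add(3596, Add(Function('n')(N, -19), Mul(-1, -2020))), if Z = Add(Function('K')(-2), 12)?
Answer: 5626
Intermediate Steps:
N = Pow(5, Rational(1, 2)) ≈ 2.2361
Z = 10 (Z = Add(-2, 12) = 10)
Function('n')(z, W) = 10
Add(3596, Add(Function('n')(N, -19), Mul(-1, -2020))) = Add(3596, Add(10, Mul(-1, -2020))) = Add(3596, Add(10, 2020)) = Add(3596, 2030) = 5626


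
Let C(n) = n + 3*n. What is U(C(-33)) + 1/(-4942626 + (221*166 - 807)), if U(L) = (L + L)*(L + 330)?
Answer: -256485479185/4906747 ≈ -52272.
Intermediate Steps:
C(n) = 4*n
U(L) = 2*L*(330 + L) (U(L) = (2*L)*(330 + L) = 2*L*(330 + L))
U(C(-33)) + 1/(-4942626 + (221*166 - 807)) = 2*(4*(-33))*(330 + 4*(-33)) + 1/(-4942626 + (221*166 - 807)) = 2*(-132)*(330 - 132) + 1/(-4942626 + (36686 - 807)) = 2*(-132)*198 + 1/(-4942626 + 35879) = -52272 + 1/(-4906747) = -52272 - 1/4906747 = -256485479185/4906747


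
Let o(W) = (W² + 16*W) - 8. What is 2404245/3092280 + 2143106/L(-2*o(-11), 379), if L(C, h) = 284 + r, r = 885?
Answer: 63141851277/34427384 ≈ 1834.1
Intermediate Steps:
o(W) = -8 + W² + 16*W
L(C, h) = 1169 (L(C, h) = 284 + 885 = 1169)
2404245/3092280 + 2143106/L(-2*o(-11), 379) = 2404245/3092280 + 2143106/1169 = 2404245*(1/3092280) + 2143106*(1/1169) = 160283/206152 + 306158/167 = 63141851277/34427384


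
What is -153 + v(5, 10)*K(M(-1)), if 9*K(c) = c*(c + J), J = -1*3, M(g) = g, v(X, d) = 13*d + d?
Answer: -817/9 ≈ -90.778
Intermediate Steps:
v(X, d) = 14*d
J = -3
K(c) = c*(-3 + c)/9 (K(c) = (c*(c - 3))/9 = (c*(-3 + c))/9 = c*(-3 + c)/9)
-153 + v(5, 10)*K(M(-1)) = -153 + (14*10)*((⅑)*(-1)*(-3 - 1)) = -153 + 140*((⅑)*(-1)*(-4)) = -153 + 140*(4/9) = -153 + 560/9 = -817/9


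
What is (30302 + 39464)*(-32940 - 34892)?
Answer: -4732367312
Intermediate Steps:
(30302 + 39464)*(-32940 - 34892) = 69766*(-67832) = -4732367312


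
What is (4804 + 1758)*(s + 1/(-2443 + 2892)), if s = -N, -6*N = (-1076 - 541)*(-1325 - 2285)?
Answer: 2866477515072/449 ≈ 6.3841e+9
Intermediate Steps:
N = -972895 (N = -(-1076 - 541)*(-1325 - 2285)/6 = -(-539)*(-3610)/2 = -⅙*5837370 = -972895)
s = 972895 (s = -1*(-972895) = 972895)
(4804 + 1758)*(s + 1/(-2443 + 2892)) = (4804 + 1758)*(972895 + 1/(-2443 + 2892)) = 6562*(972895 + 1/449) = 6562*(436829856/449) = 2866477515072/449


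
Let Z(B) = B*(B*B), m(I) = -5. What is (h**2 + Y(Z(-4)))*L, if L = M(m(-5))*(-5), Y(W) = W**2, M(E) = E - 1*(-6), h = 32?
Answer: -25600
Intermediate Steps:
M(E) = 6 + E (M(E) = E + 6 = 6 + E)
Z(B) = B**3 (Z(B) = B*B**2 = B**3)
L = -5 (L = (6 - 5)*(-5) = 1*(-5) = -5)
(h**2 + Y(Z(-4)))*L = (32**2 + ((-4)**3)**2)*(-5) = (1024 + (-64)**2)*(-5) = (1024 + 4096)*(-5) = 5120*(-5) = -25600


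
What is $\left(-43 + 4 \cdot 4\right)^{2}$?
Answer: $729$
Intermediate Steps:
$\left(-43 + 4 \cdot 4\right)^{2} = \left(-43 + 16\right)^{2} = \left(-27\right)^{2} = 729$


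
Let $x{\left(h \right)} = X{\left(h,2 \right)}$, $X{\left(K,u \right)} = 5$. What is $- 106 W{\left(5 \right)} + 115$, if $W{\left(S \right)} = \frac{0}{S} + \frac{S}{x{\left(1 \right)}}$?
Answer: $9$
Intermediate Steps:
$x{\left(h \right)} = 5$
$W{\left(S \right)} = \frac{S}{5}$ ($W{\left(S \right)} = \frac{0}{S} + \frac{S}{5} = 0 + S \frac{1}{5} = 0 + \frac{S}{5} = \frac{S}{5}$)
$- 106 W{\left(5 \right)} + 115 = - 106 \cdot \frac{1}{5} \cdot 5 + 115 = \left(-106\right) 1 + 115 = -106 + 115 = 9$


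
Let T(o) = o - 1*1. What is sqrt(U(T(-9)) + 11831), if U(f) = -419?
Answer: 6*sqrt(317) ≈ 106.83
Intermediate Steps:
T(o) = -1 + o (T(o) = o - 1 = -1 + o)
sqrt(U(T(-9)) + 11831) = sqrt(-419 + 11831) = sqrt(11412) = 6*sqrt(317)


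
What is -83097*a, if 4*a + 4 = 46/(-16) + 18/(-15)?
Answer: 26840331/160 ≈ 1.6775e+5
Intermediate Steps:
a = -323/160 (a = -1 + (46/(-16) + 18/(-15))/4 = -1 + (46*(-1/16) + 18*(-1/15))/4 = -1 + (-23/8 - 6/5)/4 = -1 + (1/4)*(-163/40) = -1 - 163/160 = -323/160 ≈ -2.0187)
-83097*a = -83097*(-323/160) = 26840331/160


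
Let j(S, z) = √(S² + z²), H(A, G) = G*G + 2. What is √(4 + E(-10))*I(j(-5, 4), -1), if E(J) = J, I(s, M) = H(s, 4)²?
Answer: 324*I*√6 ≈ 793.63*I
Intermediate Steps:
H(A, G) = 2 + G² (H(A, G) = G² + 2 = 2 + G²)
I(s, M) = 324 (I(s, M) = (2 + 4²)² = (2 + 16)² = 18² = 324)
√(4 + E(-10))*I(j(-5, 4), -1) = √(4 - 10)*324 = √(-6)*324 = (I*√6)*324 = 324*I*√6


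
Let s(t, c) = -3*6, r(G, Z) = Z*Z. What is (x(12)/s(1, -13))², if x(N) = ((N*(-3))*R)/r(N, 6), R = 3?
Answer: 1/36 ≈ 0.027778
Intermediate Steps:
r(G, Z) = Z²
s(t, c) = -18
x(N) = -N/4 (x(N) = ((N*(-3))*3)/(6²) = (-3*N*3)/36 = -9*N*(1/36) = -N/4)
(x(12)/s(1, -13))² = (-¼*12/(-18))² = (-3*(-1/18))² = (⅙)² = 1/36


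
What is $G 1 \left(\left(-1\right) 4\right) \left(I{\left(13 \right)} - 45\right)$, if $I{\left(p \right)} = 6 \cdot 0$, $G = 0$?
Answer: $0$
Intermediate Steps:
$I{\left(p \right)} = 0$
$G 1 \left(\left(-1\right) 4\right) \left(I{\left(13 \right)} - 45\right) = 0 \cdot 1 \left(\left(-1\right) 4\right) \left(0 - 45\right) = 0 \left(-4\right) \left(-45\right) = 0 \left(-45\right) = 0$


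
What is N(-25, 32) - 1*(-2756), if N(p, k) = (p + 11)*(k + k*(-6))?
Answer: 4996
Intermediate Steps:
N(p, k) = -5*k*(11 + p) (N(p, k) = (11 + p)*(k - 6*k) = (11 + p)*(-5*k) = -5*k*(11 + p))
N(-25, 32) - 1*(-2756) = -5*32*(11 - 25) - 1*(-2756) = -5*32*(-14) + 2756 = 2240 + 2756 = 4996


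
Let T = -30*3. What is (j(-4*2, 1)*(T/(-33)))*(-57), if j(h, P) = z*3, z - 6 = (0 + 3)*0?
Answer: -30780/11 ≈ -2798.2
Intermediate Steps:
T = -90
z = 6 (z = 6 + (0 + 3)*0 = 6 + 3*0 = 6 + 0 = 6)
j(h, P) = 18 (j(h, P) = 6*3 = 18)
(j(-4*2, 1)*(T/(-33)))*(-57) = (18*(-90/(-33)))*(-57) = (18*(-90*(-1/33)))*(-57) = (18*(30/11))*(-57) = (540/11)*(-57) = -30780/11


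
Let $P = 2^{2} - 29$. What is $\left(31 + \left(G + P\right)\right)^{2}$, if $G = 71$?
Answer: $5929$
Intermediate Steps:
$P = -25$ ($P = 4 - 29 = -25$)
$\left(31 + \left(G + P\right)\right)^{2} = \left(31 + \left(71 - 25\right)\right)^{2} = \left(31 + 46\right)^{2} = 77^{2} = 5929$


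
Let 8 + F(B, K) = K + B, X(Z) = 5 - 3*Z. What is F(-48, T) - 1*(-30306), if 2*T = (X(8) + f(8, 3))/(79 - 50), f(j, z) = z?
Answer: 877242/29 ≈ 30250.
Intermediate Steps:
T = -8/29 (T = (((5 - 3*8) + 3)/(79 - 50))/2 = (((5 - 24) + 3)/29)/2 = ((-19 + 3)*(1/29))/2 = (-16*1/29)/2 = (1/2)*(-16/29) = -8/29 ≈ -0.27586)
F(B, K) = -8 + B + K (F(B, K) = -8 + (K + B) = -8 + (B + K) = -8 + B + K)
F(-48, T) - 1*(-30306) = (-8 - 48 - 8/29) - 1*(-30306) = -1632/29 + 30306 = 877242/29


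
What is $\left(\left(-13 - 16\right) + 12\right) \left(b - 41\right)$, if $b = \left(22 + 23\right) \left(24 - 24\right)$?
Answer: $697$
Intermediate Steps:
$b = 0$ ($b = 45 \cdot 0 = 0$)
$\left(\left(-13 - 16\right) + 12\right) \left(b - 41\right) = \left(\left(-13 - 16\right) + 12\right) \left(0 - 41\right) = \left(-29 + 12\right) \left(-41\right) = \left(-17\right) \left(-41\right) = 697$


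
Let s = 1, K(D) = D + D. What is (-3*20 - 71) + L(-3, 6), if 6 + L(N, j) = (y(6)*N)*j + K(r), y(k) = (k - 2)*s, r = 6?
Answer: -197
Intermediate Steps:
K(D) = 2*D
y(k) = -2 + k (y(k) = (k - 2)*1 = (-2 + k)*1 = -2 + k)
L(N, j) = 6 + 4*N*j (L(N, j) = -6 + (((-2 + 6)*N)*j + 2*6) = -6 + ((4*N)*j + 12) = -6 + (4*N*j + 12) = -6 + (12 + 4*N*j) = 6 + 4*N*j)
(-3*20 - 71) + L(-3, 6) = (-3*20 - 71) + (6 + 4*(-3)*6) = (-60 - 71) + (6 - 72) = -131 - 66 = -197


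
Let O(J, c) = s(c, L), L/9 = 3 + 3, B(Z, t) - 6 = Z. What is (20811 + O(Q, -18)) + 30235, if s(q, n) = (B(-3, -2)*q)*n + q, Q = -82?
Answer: 48112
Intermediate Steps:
B(Z, t) = 6 + Z
L = 54 (L = 9*(3 + 3) = 9*6 = 54)
s(q, n) = q + 3*n*q (s(q, n) = ((6 - 3)*q)*n + q = (3*q)*n + q = 3*n*q + q = q + 3*n*q)
O(J, c) = 163*c (O(J, c) = c*(1 + 3*54) = c*(1 + 162) = c*163 = 163*c)
(20811 + O(Q, -18)) + 30235 = (20811 + 163*(-18)) + 30235 = (20811 - 2934) + 30235 = 17877 + 30235 = 48112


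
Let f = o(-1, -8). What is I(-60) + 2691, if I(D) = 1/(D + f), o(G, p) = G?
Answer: 164150/61 ≈ 2691.0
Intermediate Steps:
f = -1
I(D) = 1/(-1 + D) (I(D) = 1/(D - 1) = 1/(-1 + D))
I(-60) + 2691 = 1/(-1 - 60) + 2691 = 1/(-61) + 2691 = -1/61 + 2691 = 164150/61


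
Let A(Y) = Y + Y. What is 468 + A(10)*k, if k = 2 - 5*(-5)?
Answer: 1008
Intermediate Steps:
A(Y) = 2*Y
k = 27 (k = 2 + 25 = 27)
468 + A(10)*k = 468 + (2*10)*27 = 468 + 20*27 = 468 + 540 = 1008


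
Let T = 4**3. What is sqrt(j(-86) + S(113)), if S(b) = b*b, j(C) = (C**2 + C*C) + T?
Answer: 5*sqrt(1105) ≈ 166.21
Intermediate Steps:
T = 64
j(C) = 64 + 2*C**2 (j(C) = (C**2 + C*C) + 64 = (C**2 + C**2) + 64 = 2*C**2 + 64 = 64 + 2*C**2)
S(b) = b**2
sqrt(j(-86) + S(113)) = sqrt((64 + 2*(-86)**2) + 113**2) = sqrt((64 + 2*7396) + 12769) = sqrt((64 + 14792) + 12769) = sqrt(14856 + 12769) = sqrt(27625) = 5*sqrt(1105)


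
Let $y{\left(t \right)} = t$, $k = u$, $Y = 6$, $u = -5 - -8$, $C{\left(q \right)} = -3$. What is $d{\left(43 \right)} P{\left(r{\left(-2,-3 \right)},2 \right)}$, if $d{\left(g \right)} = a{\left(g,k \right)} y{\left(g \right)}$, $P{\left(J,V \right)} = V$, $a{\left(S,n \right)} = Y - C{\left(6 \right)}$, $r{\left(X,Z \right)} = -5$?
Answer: $774$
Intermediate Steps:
$u = 3$ ($u = -5 + 8 = 3$)
$k = 3$
$a{\left(S,n \right)} = 9$ ($a{\left(S,n \right)} = 6 - -3 = 6 + 3 = 9$)
$d{\left(g \right)} = 9 g$
$d{\left(43 \right)} P{\left(r{\left(-2,-3 \right)},2 \right)} = 9 \cdot 43 \cdot 2 = 387 \cdot 2 = 774$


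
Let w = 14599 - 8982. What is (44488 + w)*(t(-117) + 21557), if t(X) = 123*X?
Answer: 359052430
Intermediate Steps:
w = 5617
(44488 + w)*(t(-117) + 21557) = (44488 + 5617)*(123*(-117) + 21557) = 50105*(-14391 + 21557) = 50105*7166 = 359052430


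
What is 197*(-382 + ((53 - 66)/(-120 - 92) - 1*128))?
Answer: -21297079/212 ≈ -1.0046e+5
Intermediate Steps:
197*(-382 + ((53 - 66)/(-120 - 92) - 1*128)) = 197*(-382 + (-13/(-212) - 128)) = 197*(-382 + (-13*(-1/212) - 128)) = 197*(-382 + (13/212 - 128)) = 197*(-382 - 27123/212) = 197*(-108107/212) = -21297079/212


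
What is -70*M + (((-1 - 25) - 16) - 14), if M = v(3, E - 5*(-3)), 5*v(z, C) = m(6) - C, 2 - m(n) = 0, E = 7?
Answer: 224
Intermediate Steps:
m(n) = 2 (m(n) = 2 - 1*0 = 2 + 0 = 2)
v(z, C) = 2/5 - C/5 (v(z, C) = (2 - C)/5 = 2/5 - C/5)
M = -4 (M = 2/5 - (7 - 5*(-3))/5 = 2/5 - (7 - 1*(-15))/5 = 2/5 - (7 + 15)/5 = 2/5 - 1/5*22 = 2/5 - 22/5 = -4)
-70*M + (((-1 - 25) - 16) - 14) = -70*(-4) + (((-1 - 25) - 16) - 14) = 280 + ((-26 - 16) - 14) = 280 + (-42 - 14) = 280 - 56 = 224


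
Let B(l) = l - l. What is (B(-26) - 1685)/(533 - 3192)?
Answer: 1685/2659 ≈ 0.63370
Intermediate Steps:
B(l) = 0
(B(-26) - 1685)/(533 - 3192) = (0 - 1685)/(533 - 3192) = -1685/(-2659) = -1685*(-1/2659) = 1685/2659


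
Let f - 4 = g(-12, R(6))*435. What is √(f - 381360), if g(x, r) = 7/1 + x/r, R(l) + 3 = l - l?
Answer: I*√376571 ≈ 613.65*I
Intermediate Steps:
R(l) = -3 (R(l) = -3 + (l - l) = -3 + 0 = -3)
g(x, r) = 7 + x/r (g(x, r) = 7*1 + x/r = 7 + x/r)
f = 4789 (f = 4 + (7 - 12/(-3))*435 = 4 + (7 - 12*(-⅓))*435 = 4 + (7 + 4)*435 = 4 + 11*435 = 4 + 4785 = 4789)
√(f - 381360) = √(4789 - 381360) = √(-376571) = I*√376571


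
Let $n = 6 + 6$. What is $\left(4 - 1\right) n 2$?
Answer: $72$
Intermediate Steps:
$n = 12$
$\left(4 - 1\right) n 2 = \left(4 - 1\right) 12 \cdot 2 = 3 \cdot 12 \cdot 2 = 36 \cdot 2 = 72$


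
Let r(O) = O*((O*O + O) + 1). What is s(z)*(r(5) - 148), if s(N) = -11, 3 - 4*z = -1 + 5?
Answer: -77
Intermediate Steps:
r(O) = O*(1 + O + O²) (r(O) = O*((O² + O) + 1) = O*((O + O²) + 1) = O*(1 + O + O²))
z = -¼ (z = ¾ - (-1 + 5)/4 = ¾ - ¼*4 = ¾ - 1 = -¼ ≈ -0.25000)
s(z)*(r(5) - 148) = -11*(5*(1 + 5 + 5²) - 148) = -11*(5*(1 + 5 + 25) - 148) = -11*(5*31 - 148) = -11*(155 - 148) = -11*7 = -77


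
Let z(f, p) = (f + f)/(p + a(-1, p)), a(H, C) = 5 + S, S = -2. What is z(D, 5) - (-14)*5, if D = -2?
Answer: 139/2 ≈ 69.500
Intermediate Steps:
a(H, C) = 3 (a(H, C) = 5 - 2 = 3)
z(f, p) = 2*f/(3 + p) (z(f, p) = (f + f)/(p + 3) = (2*f)/(3 + p) = 2*f/(3 + p))
z(D, 5) - (-14)*5 = 2*(-2)/(3 + 5) - (-14)*5 = 2*(-2)/8 - 1*(-70) = 2*(-2)*(⅛) + 70 = -½ + 70 = 139/2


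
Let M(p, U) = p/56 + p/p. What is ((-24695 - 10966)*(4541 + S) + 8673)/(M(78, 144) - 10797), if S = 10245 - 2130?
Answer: 12636874404/302249 ≈ 41810.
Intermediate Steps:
M(p, U) = 1 + p/56 (M(p, U) = p*(1/56) + 1 = p/56 + 1 = 1 + p/56)
S = 8115
((-24695 - 10966)*(4541 + S) + 8673)/(M(78, 144) - 10797) = ((-24695 - 10966)*(4541 + 8115) + 8673)/((1 + (1/56)*78) - 10797) = (-35661*12656 + 8673)/((1 + 39/28) - 10797) = (-451325616 + 8673)/(67/28 - 10797) = -451316943/(-302249/28) = -451316943*(-28/302249) = 12636874404/302249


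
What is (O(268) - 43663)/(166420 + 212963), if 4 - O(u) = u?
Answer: -43927/379383 ≈ -0.11579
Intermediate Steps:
O(u) = 4 - u
(O(268) - 43663)/(166420 + 212963) = ((4 - 1*268) - 43663)/(166420 + 212963) = ((4 - 268) - 43663)/379383 = (-264 - 43663)*(1/379383) = -43927*1/379383 = -43927/379383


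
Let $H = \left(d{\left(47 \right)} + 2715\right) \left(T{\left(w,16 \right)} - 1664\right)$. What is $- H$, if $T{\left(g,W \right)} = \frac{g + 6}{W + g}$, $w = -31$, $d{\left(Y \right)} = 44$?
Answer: $\frac{13759133}{3} \approx 4.5864 \cdot 10^{6}$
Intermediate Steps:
$T{\left(g,W \right)} = \frac{6 + g}{W + g}$
$H = - \frac{13759133}{3}$ ($H = \left(44 + 2715\right) \left(\frac{6 - 31}{16 - 31} - 1664\right) = 2759 \left(\frac{1}{-15} \left(-25\right) - 1664\right) = 2759 \left(\left(- \frac{1}{15}\right) \left(-25\right) - 1664\right) = 2759 \left(\frac{5}{3} - 1664\right) = 2759 \left(- \frac{4987}{3}\right) = - \frac{13759133}{3} \approx -4.5864 \cdot 10^{6}$)
$- H = \left(-1\right) \left(- \frac{13759133}{3}\right) = \frac{13759133}{3}$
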